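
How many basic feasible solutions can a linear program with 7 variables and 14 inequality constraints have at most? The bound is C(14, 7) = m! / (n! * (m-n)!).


Each vertex corresponds to some choice of n active constraints out of m, so the number of vertices is at most C(m, n) = m! / (n!(m-n)!).
m = 14, n = 7
Numerator: 14 * 13 * 12 * 11 * 10 * 9 * 8
Denominator: 7! = 5040
C(14, 7) = 3432


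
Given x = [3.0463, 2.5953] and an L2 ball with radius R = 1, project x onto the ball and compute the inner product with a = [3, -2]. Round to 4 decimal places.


Step 1: Compute ||x|| (intermediates to 6 decimals).
||x|| = sqrt(3.0463^2 + 2.5953^2) = 4.00194
Step 2: Project.
Since ||x|| > R, scale = R/||x|| = 1/4.00194 = 0.249879, proj(x) = scale * x
proj(x) = [0.761206, 0.648511]
Step 3: Dot product.
a^T * proj(x) = 3*0.761206 - 2*0.648511 = 0.9866


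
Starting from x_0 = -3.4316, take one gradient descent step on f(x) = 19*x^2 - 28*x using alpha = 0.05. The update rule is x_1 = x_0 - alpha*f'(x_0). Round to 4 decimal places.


We compute the gradient at x_0 and apply the update.
f'(x) = 38*x - 28
f'(-3.4316) = 38*-3.4316 - 28 = -158.4008
x_1 = -3.4316 - 0.05*-158.4008 = 4.4884


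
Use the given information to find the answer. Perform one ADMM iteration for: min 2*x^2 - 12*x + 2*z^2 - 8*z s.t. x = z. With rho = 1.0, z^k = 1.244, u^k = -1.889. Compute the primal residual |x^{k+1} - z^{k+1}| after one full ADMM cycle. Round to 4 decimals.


ADMM iteration with rho = 1.0, z^k = 1.244, u^k = -1.889
Step 1: x-update.
Minimize 2*x^2 - 12*x + (1.0/2)*(x - 1.244 - 1.889)^2
FOC: (2*2 + 1.0)*x = 12 + 1.0*(1.244 + 1.889)
x^{k+1} = 3.0266
Step 2: z-update.
Minimize 2*z^2 - 8*z + (1.0/2)*(3.0266 - z - 1.889)^2
FOC: (2*2 + 1.0)*z = 8 + 1.0*(3.0266 - 1.889)
z^{k+1} = 1.8275
Step 3: u-update.
u^{k+1} = -1.889 + 3.0266 - 1.8275 = -0.6899
Step 4: Primal residual = |3.0266 - 1.8275| = 1.1991


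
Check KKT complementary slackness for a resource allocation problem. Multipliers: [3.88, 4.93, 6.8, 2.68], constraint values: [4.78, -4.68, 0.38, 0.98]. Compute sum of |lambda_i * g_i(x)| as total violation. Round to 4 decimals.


KKT complementary slackness check:
lambda_1 * g_1 = 3.88 * 4.78 = 18.5464
lambda_2 * g_2 = 4.93 * -4.68 = -23.0724
lambda_3 * g_3 = 6.8 * 0.38 = 2.584
lambda_4 * g_4 = 2.68 * 0.98 = 2.6264
Total violation = 18.5464 + 23.0724 + 2.584 + 2.6264 = 46.8292


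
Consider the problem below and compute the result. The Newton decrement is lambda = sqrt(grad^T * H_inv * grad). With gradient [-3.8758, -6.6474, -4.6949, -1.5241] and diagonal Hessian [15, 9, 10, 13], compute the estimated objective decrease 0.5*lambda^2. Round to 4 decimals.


Step 1: H is diagonal, so H^(-1) * g = [-0.2584, -0.7386, -0.4695, -0.1172].
Step 2: g^T H^(-1) g = sum_i g_i^2 / H_ii
  = (-3.8758)^2/15 + (-6.6474)^2/9 + (-4.6949)^2/10 + (-1.5241)^2/13
  = 1.0015 + 4.9098 + 2.2042 + 0.1787 = 8.2941
Step 3: Objective decrease = 0.5 * g^T H^(-1) g = 4.1471


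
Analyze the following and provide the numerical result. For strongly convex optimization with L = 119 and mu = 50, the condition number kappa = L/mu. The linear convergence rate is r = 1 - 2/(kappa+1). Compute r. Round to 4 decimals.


Step 1: Compute the condition number.
kappa = L/mu = 119/50 = 2.38
Step 2: Compute the convergence rate.
r = 1 - 2/(kappa + 1) = 1 - 2*mu/(L + mu) = (L - mu)/(L + mu) = 69/169 = 0.4083


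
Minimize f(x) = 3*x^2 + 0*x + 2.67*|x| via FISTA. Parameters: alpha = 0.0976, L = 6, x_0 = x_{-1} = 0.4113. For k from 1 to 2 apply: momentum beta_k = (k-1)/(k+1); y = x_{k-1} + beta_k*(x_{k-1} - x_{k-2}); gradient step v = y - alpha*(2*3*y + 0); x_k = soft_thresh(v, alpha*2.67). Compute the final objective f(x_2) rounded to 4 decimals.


FISTA on f(x) = 3*x^2 + 0*x + 2.67*|x|
L = 6, alpha = 0.0976
Iteration 1: beta = 0.0, y = 0.4113 + 0.0*(0.4113 - 0.4113) = 0.4113
  grad(y) = 2.4678, v = y - alpha*grad = 0.1704
  prox(v) = soft_thresh(0.1704, 0.2606) = 0.0
Iteration 2: beta = 0.3333, y = 0.0 + 0.3333*(0.0 - 0.4113) = -0.1371
  grad(y) = -0.8226, v = y - alpha*grad = -0.0568
  prox(v) = soft_thresh(-0.0568, 0.2606) = 0.0
f(x_2) = 3*0.0^2 + 0*0.0 + 2.67*|0.0| = 0.0


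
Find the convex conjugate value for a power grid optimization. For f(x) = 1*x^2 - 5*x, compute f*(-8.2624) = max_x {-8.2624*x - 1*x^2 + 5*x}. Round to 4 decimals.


f*(y) = sup_x {y*x - a*x^2 - b*x} = sup_x {(y-b)*x - a*x^2}
FOC: (y - b) - 2a*x = 0 => x* = (y - b)/(2a)
x* = (-8.2624 + 5)/(2*1) = -1.6312
f*(-8.2624) = (y-b)^2/(4a) = (-8.2624 + 5)^2/(4*1)
= 10.6433/4 = 2.6608


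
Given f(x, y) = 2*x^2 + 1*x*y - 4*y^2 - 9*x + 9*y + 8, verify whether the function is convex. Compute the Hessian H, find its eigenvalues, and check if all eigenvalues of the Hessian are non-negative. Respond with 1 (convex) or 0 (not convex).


The Hessian of f(x,y) = 2*x^2 + 1*x*y - 4*y^2 - 9*x + 9*y + 8 is:
H = [[4, 1], [1, -8]]
Trace = 4 - 8 = -4
Determinant = 4*-8 - (1)^2 = -33
Discriminant = (-4)^2 - 4*-33 = 148.0
Eigenvalues: lambda_1 = -8.0828, lambda_2 = 4.0828
The function is not convex.

0


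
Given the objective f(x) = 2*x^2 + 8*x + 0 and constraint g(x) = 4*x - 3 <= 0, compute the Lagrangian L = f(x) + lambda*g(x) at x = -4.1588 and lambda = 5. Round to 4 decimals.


Step 1: Evaluate f(x).
f(-4.1588) = 2*(-4.1588)^2 + 8*(-4.1588) + 0 = 1.3208
Step 2: Evaluate g(x).
g(-4.1588) = 4*-4.1588 - 3 = -19.6352
Step 3: Compute Lagrangian.
L = 1.3208 + 5*-19.6352 = -96.8552


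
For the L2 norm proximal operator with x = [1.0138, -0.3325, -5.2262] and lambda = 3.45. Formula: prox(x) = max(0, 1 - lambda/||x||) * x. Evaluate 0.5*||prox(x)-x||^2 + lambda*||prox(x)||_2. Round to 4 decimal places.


Step 1: Compute ||x||.
||x|| = 5.334
Step 2: Compute scaling factor.
scale = max(0, 1 - 3.45/5.334) = 0.3532
Step 3: prox(x) = [0.3581, -0.1174, -1.8459]
||prox(x)|| = 1.884
Step 4: Proximal objective.
0.5*||prox-x||^2 = 5.9513
lambda*||prox|| = 6.4998
Total = 12.451


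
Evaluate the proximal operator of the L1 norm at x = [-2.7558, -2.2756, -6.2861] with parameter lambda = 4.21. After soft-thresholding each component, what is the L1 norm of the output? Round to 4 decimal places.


Soft-thresholding with lambda = 4.21:
prox(-2.7558) = sign(-2.7558)*max(|-2.7558| - 4.21, 0) = 0.0
prox(-2.2756) = sign(-2.2756)*max(|-2.2756| - 4.21, 0) = 0.0
prox(-6.2861) = sign(-6.2861)*max(|-6.2861| - 4.21, 0) = -2.0761
prox(x) = [0.0, 0.0, -2.0761]
||prox(x)||_1 = 0.0 + 0.0 + 2.0761 = 2.0761


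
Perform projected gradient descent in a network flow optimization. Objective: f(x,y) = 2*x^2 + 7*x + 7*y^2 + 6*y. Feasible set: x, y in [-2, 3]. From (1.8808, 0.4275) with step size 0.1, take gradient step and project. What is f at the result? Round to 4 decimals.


Step 1: Compute gradient at (1.8808, 0.4275).
grad_x = 2*2*1.8808 + 7 = 14.5232
grad_y = 2*7*0.4275 + 6 = 11.985
Step 2: Gradient step.
x_raw = 1.8808 - 0.1*14.5232 = 0.4285
y_raw = 0.4275 - 0.1*11.985 = -0.771
Step 3: Project onto [-2, 3].
x_proj = clip(0.4285) = 0.4285
y_proj = clip(-0.771) = -0.771
Step 4: Evaluate f.
f(0.4285, -0.771) = 2.9016


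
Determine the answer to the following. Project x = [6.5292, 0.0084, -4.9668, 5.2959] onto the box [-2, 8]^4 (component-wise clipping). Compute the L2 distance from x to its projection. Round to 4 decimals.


Project each component onto [-2, 8].
clip(6.5292) = 6.5292, clip(0.0084) = 0.0084, clip(-4.9668) = -2.0, clip(5.2959) = 5.2959
Projection = [6.5292, 0.0084, -2.0, 5.2959]
Squared diffs: [0.0, 0.0, 8.8019, 0.0]
Distance = sqrt(8.8019) = 2.9668


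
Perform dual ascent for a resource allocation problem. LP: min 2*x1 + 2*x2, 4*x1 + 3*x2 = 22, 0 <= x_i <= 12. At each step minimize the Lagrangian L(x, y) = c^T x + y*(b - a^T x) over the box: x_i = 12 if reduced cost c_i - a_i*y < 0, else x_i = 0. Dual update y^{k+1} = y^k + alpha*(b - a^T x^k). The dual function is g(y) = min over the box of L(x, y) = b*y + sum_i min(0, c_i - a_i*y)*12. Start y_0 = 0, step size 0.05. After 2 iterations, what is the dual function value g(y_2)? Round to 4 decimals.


Dual ascent for LP: min 2*x1 + 2*x2, 4*x1 + 3*x2 = 22, 0 <= x_i <= 12
Step 1: y^k = 0.0, reduced costs: (2.0, 2.0)
  x^k = (0.0, 0.0), subgradient = b - a^T x = 22.0
  y^{k+1} = 0.0 + 0.05*22.0 = 1.1
Step 2: y^k = 1.1, reduced costs: (-2.4, -1.3)
  x^k = (12.0, 12.0), subgradient = b - a^T x = -62.0
  y^{k+1} = 1.1 + 0.05*-62.0 = -2.0
Dual objective at y_2 = -2.0: reduced costs (10.0, 8.0), box minimizer x = (0.0, 0.0)
g(y_2) = b*y + (c1 - a1*y)*x1 + (c2 - a2*y)*x2 = 22*(-2.0) + 10.0*0.0 + 8.0*0.0 = -44.0 + 0.0 + 0.0 = -44.0


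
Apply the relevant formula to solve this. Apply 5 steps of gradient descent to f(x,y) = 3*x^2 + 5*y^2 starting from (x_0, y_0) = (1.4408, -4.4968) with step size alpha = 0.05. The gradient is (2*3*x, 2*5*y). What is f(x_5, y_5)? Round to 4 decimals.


Gradient descent on f(x,y) = 3*x^2 + 5*y^2.
Starting point: (1.4408, -4.4968), alpha = 0.05
Step 1: grad_x = 2*3*1.4408 = 8.6448, grad_y = 2*5*-4.4968 = -44.968
  x_1 = 1.4408 - 0.05*8.6448 = 1.0086
  y_1 = -4.4968 - 0.05*-44.968 = -2.2484
Step 2: grad_x = 2*3*1.0086 = 6.0514, grad_y = 2*5*-2.2484 = -22.484
  x_2 = 1.0086 - 0.05*6.0514 = 0.706
  y_2 = -2.2484 - 0.05*-22.484 = -1.1242
Step 3: grad_x = 2*3*0.706 = 4.236, grad_y = 2*5*-1.1242 = -11.242
  x_3 = 0.706 - 0.05*4.236 = 0.4942
  y_3 = -1.1242 - 0.05*-11.242 = -0.5621
Step 4: grad_x = 2*3*0.4942 = 2.9652, grad_y = 2*5*-0.5621 = -5.621
  x_4 = 0.4942 - 0.05*2.9652 = 0.3459
  y_4 = -0.5621 - 0.05*-5.621 = -0.2811
Step 5: grad_x = 2*3*0.3459 = 2.0756, grad_y = 2*5*-0.2811 = -2.8105
  x_5 = 0.3459 - 0.05*2.0756 = 0.2422
  y_5 = -0.2811 - 0.05*-2.8105 = -0.1405
f(0.2422, -0.1405) = 3*0.2422^2 + 5*(-0.1405)^2 = 0.2747


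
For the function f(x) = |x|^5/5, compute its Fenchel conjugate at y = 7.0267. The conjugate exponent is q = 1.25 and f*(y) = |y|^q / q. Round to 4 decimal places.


The conjugate exponent q satisfies 1/p + 1/q = 1.
p = 5, so q = 5/(5 - 1) = 1.25
|y|^q = 7.0267^1.25 = 11.4403
f*(7.0267) = 11.4403 / 1.25 = 9.1523


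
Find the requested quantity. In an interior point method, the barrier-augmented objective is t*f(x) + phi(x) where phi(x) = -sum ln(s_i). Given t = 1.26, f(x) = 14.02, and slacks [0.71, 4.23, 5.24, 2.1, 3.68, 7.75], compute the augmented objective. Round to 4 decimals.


Step 1: Compute log-barrier.
ln values: [-0.3425, 1.4422, 1.6563, 0.7419, 1.3029, 2.0477]
phi = -(-0.3425 + 1.4422 + 1.6563 + 0.7419 + 1.3029 + 2.0477) = -6.8486
Step 2: Compute augmented objective.
t*f(x) = 1.26*14.02 = 17.6652
Total = 17.6652 - 6.8486 = 10.8166


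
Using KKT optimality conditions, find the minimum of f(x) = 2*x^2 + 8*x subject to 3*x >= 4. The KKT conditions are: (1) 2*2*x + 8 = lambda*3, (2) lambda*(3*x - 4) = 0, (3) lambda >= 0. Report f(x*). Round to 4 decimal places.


Step 1: Try lambda = 0 (constraint inactive).
x_unc = -8/(2*2) = -2.0
Check: 3*-2.0 = -6.0 < 4 -- violated!
Step 2: Constraint must be active: 3*x = 4
x* = 4/3 = 1.3333 (rounded; the exact value 4/3 is used below)
lambda = (2*2*(4/3) + 8)/3 = 4.4444
Step 3: Compute optimal value.
f(x*) = 2*(4/3)^2 + 8*(4/3) = 14.2222


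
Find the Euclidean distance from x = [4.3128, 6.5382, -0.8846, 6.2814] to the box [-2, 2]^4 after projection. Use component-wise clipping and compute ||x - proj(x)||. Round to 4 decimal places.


Project each component onto [-2, 2].
clip(4.3128) = 2.0, clip(6.5382) = 2.0, clip(-0.8846) = -0.8846, clip(6.2814) = 2.0
Projection = [2.0, 2.0, -0.8846, 2.0]
Squared diffs: [5.349, 20.5953, 0.0, 18.3304]
Distance = sqrt(44.2747) = 6.6539


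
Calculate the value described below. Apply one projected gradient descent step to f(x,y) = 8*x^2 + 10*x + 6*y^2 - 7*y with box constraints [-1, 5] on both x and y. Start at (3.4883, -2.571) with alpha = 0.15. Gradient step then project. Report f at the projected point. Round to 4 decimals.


Step 1: Compute gradient at (3.4883, -2.571).
grad_x = 2*8*3.4883 + 10 = 65.8128
grad_y = 2*6*-2.571 - 7 = -37.852
Step 2: Gradient step.
x_raw = 3.4883 - 0.15*65.8128 = -6.3836
y_raw = -2.571 - 0.15*-37.852 = 3.1068
Step 3: Project onto [-1, 5].
x_proj = clip(-6.3836) = -1.0
y_proj = clip(3.1068) = 3.1068
Step 4: Evaluate f.
f(-1.0, 3.1068) = 34.1656


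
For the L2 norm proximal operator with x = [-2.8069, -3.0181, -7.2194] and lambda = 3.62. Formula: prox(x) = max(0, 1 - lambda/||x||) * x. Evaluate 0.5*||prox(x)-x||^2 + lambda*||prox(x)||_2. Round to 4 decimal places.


Step 1: Compute ||x||.
||x|| = 8.3131
Step 2: Compute scaling factor.
scale = max(0, 1 - 3.62/8.3131) = 0.5645
Step 3: prox(x) = [-1.5846, -1.7038, -4.0757]
||prox(x)|| = 4.6931
Step 4: Proximal objective.
0.5*||prox-x||^2 = 6.5522
lambda*||prox|| = 16.989
Total = 23.5412


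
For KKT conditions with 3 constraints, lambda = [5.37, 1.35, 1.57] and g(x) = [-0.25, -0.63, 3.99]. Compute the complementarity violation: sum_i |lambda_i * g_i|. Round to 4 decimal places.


KKT complementary slackness check:
lambda_1 * g_1 = 5.37 * -0.25 = -1.3425
lambda_2 * g_2 = 1.35 * -0.63 = -0.8505
lambda_3 * g_3 = 1.57 * 3.99 = 6.2643
Total violation = 1.3425 + 0.8505 + 6.2643 = 8.4573


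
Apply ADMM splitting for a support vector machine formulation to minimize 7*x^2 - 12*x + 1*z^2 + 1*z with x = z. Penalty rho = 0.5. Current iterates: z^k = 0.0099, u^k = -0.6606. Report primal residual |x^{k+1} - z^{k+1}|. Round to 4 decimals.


ADMM iteration with rho = 0.5, z^k = 0.0099, u^k = -0.6606
Step 1: x-update.
Minimize 7*x^2 - 12*x + (0.5/2)*(x - 0.0099 - 0.6606)^2
FOC: (2*7 + 0.5)*x = 12 + 0.5*(0.0099 + 0.6606)
x^{k+1} = 0.8507
Step 2: z-update.
Minimize 1*z^2 + 1*z + (0.5/2)*(0.8507 - z - 0.6606)^2
FOC: (2*1 + 0.5)*z = -1 + 0.5*(0.8507 - 0.6606)
z^{k+1} = -0.362
Step 3: u-update.
u^{k+1} = -0.6606 + 0.8507 + 0.362 = 0.5521
Step 4: Primal residual = |0.8507 + 0.362| = 1.2127


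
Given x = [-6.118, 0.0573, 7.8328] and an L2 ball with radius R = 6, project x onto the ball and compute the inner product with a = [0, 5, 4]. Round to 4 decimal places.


Step 1: Compute ||x|| (intermediates to 6 decimals).
||x|| = sqrt((-6.118)^2 + 0.0573^2 + 7.8328^2) = 9.939113
Step 2: Project.
Since ||x|| > R, scale = R/||x|| = 6/9.939113 = 0.603676, proj(x) = scale * x
proj(x) = [-3.69329, 0.034591, 4.728473]
Step 3: Dot product.
a^T * proj(x) = 0*(-3.69329) + 5*0.034591 + 4*4.728473 = 19.0868


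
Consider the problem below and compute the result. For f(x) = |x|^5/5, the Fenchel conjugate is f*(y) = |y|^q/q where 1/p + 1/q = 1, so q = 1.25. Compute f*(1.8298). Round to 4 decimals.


The conjugate exponent q satisfies 1/p + 1/q = 1.
p = 5, so q = 5/(5 - 1) = 1.25
|y|^q = 1.8298^1.25 = 2.1282
f*(1.8298) = 2.1282 / 1.25 = 1.7025


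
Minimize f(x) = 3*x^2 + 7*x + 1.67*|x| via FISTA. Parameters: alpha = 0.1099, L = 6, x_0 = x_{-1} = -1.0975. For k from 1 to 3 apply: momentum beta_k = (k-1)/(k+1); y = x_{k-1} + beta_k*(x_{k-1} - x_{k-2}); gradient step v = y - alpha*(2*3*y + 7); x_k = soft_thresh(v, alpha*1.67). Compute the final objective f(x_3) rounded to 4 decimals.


FISTA on f(x) = 3*x^2 + 7*x + 1.67*|x|
L = 6, alpha = 0.1099
Iteration 1: beta = 0.0, y = -1.0975 + 0.0*(-1.0975 + 1.0975) = -1.0975
  grad(y) = 0.415, v = y - alpha*grad = -1.1431
  prox(v) = soft_thresh(-1.1431, 0.1835) = -0.9596
Iteration 2: beta = 0.3333, y = -0.9596 + 0.3333*(-0.9596 + 1.0975) = -0.9136
  grad(y) = 1.5184, v = y - alpha*grad = -1.0805
  prox(v) = soft_thresh(-1.0805, 0.1835) = -0.8969
Iteration 3: beta = 0.5, y = -0.8969 + 0.5*(-0.8969 + 0.9596) = -0.8656
  grad(y) = 1.8063, v = y - alpha*grad = -1.0641
  prox(v) = soft_thresh(-1.0641, 0.1835) = -0.8806
f(x_3) = 3*(-0.8806)^2 + 7*(-0.8806) + 1.67*|-0.8806| = -2.3672


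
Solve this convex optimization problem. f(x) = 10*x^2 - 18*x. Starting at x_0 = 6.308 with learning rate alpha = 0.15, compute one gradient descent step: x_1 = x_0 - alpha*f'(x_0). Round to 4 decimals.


We compute the gradient at x_0 and apply the update.
f'(x) = 20*x - 18
f'(6.308) = 20*6.308 - 18 = 108.16
x_1 = 6.308 - 0.15*108.16 = -9.916


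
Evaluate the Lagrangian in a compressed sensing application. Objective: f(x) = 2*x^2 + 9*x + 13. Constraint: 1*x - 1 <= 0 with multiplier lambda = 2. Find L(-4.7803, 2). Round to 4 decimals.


Step 1: Evaluate f(x).
f(-4.7803) = 2*(-4.7803)^2 + 9*(-4.7803) + 13 = 15.6798
Step 2: Evaluate g(x).
g(-4.7803) = 1*-4.7803 - 1 = -5.7803
Step 3: Compute Lagrangian.
L = 15.6798 + 2*-5.7803 = 4.1192


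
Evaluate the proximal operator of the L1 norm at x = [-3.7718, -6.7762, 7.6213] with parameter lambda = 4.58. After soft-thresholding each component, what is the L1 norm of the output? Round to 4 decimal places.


Soft-thresholding with lambda = 4.58:
prox(-3.7718) = sign(-3.7718)*max(|-3.7718| - 4.58, 0) = 0.0
prox(-6.7762) = sign(-6.7762)*max(|-6.7762| - 4.58, 0) = -2.1962
prox(7.6213) = sign(7.6213)*max(|7.6213| - 4.58, 0) = 3.0413
prox(x) = [0.0, -2.1962, 3.0413]
||prox(x)||_1 = 0.0 + 2.1962 + 3.0413 = 5.2375


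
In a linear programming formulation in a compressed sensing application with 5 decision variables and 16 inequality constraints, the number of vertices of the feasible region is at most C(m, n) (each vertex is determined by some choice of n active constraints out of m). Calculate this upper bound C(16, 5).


Each vertex corresponds to some choice of n active constraints out of m, so the number of vertices is at most C(m, n) = m! / (n!(m-n)!).
m = 16, n = 5
Numerator: 16 * 15 * 14 * 13 * 12
Denominator: 5! = 120
C(16, 5) = 4368


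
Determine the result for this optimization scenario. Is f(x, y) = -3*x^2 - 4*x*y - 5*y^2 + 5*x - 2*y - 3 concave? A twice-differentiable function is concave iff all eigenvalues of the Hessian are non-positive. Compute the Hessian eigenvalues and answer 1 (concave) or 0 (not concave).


The Hessian of f(x,y) = -3*x^2 - 4*x*y - 5*y^2 + 5*x - 2*y - 3 is:
H = [[-6, -4], [-4, -10]]
Trace = -6 - 10 = -16
Determinant = -6*-10 - (-4)^2 = 44
Discriminant = (-16)^2 - 4*44 = 80.0
Eigenvalues: lambda_1 = -12.4721, lambda_2 = -3.5279
The function is concave.

1


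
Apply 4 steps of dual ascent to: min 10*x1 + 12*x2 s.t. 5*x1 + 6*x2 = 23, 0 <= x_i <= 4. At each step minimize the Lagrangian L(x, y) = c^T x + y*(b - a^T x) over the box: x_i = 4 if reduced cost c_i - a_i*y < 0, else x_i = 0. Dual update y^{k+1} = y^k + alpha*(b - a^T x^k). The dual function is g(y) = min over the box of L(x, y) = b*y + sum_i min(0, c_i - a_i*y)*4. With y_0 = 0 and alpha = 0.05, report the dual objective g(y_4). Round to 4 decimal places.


Dual ascent for LP: min 10*x1 + 12*x2, 5*x1 + 6*x2 = 23, 0 <= x_i <= 4
Step 1: y^k = 0.0, reduced costs: (10.0, 12.0)
  x^k = (0.0, 0.0), subgradient = b - a^T x = 23.0
  y^{k+1} = 0.0 + 0.05*23.0 = 1.15
Step 2: y^k = 1.15, reduced costs: (4.25, 5.1)
  x^k = (0.0, 0.0), subgradient = b - a^T x = 23.0
  y^{k+1} = 1.15 + 0.05*23.0 = 2.3
Step 3: y^k = 2.3, reduced costs: (-1.5, -1.8)
  x^k = (4.0, 4.0), subgradient = b - a^T x = -21.0
  y^{k+1} = 2.3 + 0.05*-21.0 = 1.25
Step 4: y^k = 1.25, reduced costs: (3.75, 4.5)
  x^k = (0.0, 0.0), subgradient = b - a^T x = 23.0
  y^{k+1} = 1.25 + 0.05*23.0 = 2.4
Dual objective at y_4 = 2.4: reduced costs (-2.0, -2.4), box minimizer x = (4.0, 4.0)
g(y_4) = b*y + (c1 - a1*y)*x1 + (c2 - a2*y)*x2 = 23*2.4 + (-2.0)*4.0 + (-2.4)*4.0 = 55.2 - 8.0 - 9.6 = 37.6


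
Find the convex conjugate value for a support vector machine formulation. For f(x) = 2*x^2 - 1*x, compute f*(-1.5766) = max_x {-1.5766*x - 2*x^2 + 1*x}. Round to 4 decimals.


f*(y) = sup_x {y*x - a*x^2 - b*x} = sup_x {(y-b)*x - a*x^2}
FOC: (y - b) - 2a*x = 0 => x* = (y - b)/(2a)
x* = (-1.5766 + 1)/(2*2) = -0.1442
f*(-1.5766) = (y-b)^2/(4a) = (-1.5766 + 1)^2/(4*2)
= 0.3325/8 = 0.0416


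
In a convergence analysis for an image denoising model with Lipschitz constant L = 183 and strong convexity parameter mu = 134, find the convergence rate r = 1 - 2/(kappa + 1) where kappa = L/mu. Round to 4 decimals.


Step 1: Compute the condition number.
kappa = L/mu = 183/134 = 1.3657
Step 2: Compute the convergence rate.
r = 1 - 2/(kappa + 1) = 1 - 2*mu/(L + mu) = (L - mu)/(L + mu) = 49/317 = 0.1546


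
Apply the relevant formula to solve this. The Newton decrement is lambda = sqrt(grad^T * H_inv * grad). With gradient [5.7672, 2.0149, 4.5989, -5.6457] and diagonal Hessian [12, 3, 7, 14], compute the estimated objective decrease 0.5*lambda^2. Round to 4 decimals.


Step 1: H is diagonal, so H^(-1) * g = [0.4806, 0.6716, 0.657, -0.4033].
Step 2: g^T H^(-1) g = sum_i g_i^2 / H_ii
  = (5.7672)^2/12 + (2.0149)^2/3 + (4.5989)^2/7 + (-5.6457)^2/14
  = 2.7717 + 1.3533 + 3.0214 + 2.2767 = 9.4231
Step 3: Objective decrease = 0.5 * g^T H^(-1) g = 4.7116


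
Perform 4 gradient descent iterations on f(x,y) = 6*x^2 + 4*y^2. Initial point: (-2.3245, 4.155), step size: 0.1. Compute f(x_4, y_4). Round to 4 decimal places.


Gradient descent on f(x,y) = 6*x^2 + 4*y^2.
Starting point: (-2.3245, 4.155), alpha = 0.1
Step 1: grad_x = 2*6*-2.3245 = -27.894, grad_y = 2*4*4.155 = 33.24
  x_1 = -2.3245 - 0.1*-27.894 = 0.4649
  y_1 = 4.155 - 0.1*33.24 = 0.831
Step 2: grad_x = 2*6*0.4649 = 5.5788, grad_y = 2*4*0.831 = 6.648
  x_2 = 0.4649 - 0.1*5.5788 = -0.093
  y_2 = 0.831 - 0.1*6.648 = 0.1662
Step 3: grad_x = 2*6*-0.093 = -1.1158, grad_y = 2*4*0.1662 = 1.3296
  x_3 = -0.093 - 0.1*-1.1158 = 0.0186
  y_3 = 0.1662 - 0.1*1.3296 = 0.0332
Step 4: grad_x = 2*6*0.0186 = 0.2232, grad_y = 2*4*0.0332 = 0.2659
  x_4 = 0.0186 - 0.1*0.2232 = -0.0037
  y_4 = 0.0332 - 0.1*0.2659 = 0.0066
f(-0.0037, 0.0066) = 6*(-0.0037)^2 + 4*0.0066^2 = 0.0003


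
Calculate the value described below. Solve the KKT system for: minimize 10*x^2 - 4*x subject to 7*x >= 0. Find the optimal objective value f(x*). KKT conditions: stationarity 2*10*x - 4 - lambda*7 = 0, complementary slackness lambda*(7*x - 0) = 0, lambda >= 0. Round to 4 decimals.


Step 1: Try lambda = 0 (constraint inactive).
Stationarity: 2*10*x - 4 = 0
x* = 4/(2*10) = 0.2
Check constraint: 7*0.2 = 1.4 >= 0 -- satisfied.
Step 2: Compute optimal value.
f(x*) = 10*0.2^2 - 4*0.2 = -0.4


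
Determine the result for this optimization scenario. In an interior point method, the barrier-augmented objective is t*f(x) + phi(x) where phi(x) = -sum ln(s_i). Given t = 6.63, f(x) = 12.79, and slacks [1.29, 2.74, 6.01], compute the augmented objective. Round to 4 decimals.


Step 1: Compute log-barrier.
ln values: [0.2546, 1.008, 1.7934]
phi = -(0.2546 + 1.008 + 1.7934) = -3.056
Step 2: Compute augmented objective.
t*f(x) = 6.63*12.79 = 84.7977
Total = 84.7977 - 3.056 = 81.7417


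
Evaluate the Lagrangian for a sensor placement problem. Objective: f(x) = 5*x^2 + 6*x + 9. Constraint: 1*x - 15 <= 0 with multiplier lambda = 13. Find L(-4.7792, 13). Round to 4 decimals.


Step 1: Evaluate f(x).
f(-4.7792) = 5*(-4.7792)^2 + 6*(-4.7792) + 9 = 94.5286
Step 2: Evaluate g(x).
g(-4.7792) = 1*-4.7792 - 15 = -19.7792
Step 3: Compute Lagrangian.
L = 94.5286 + 13*-19.7792 = -162.601


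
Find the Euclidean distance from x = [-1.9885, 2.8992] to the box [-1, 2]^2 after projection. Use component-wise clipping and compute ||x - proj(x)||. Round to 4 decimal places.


Project each component onto [-1, 2].
clip(-1.9885) = -1.0, clip(2.8992) = 2.0
Projection = [-1.0, 2.0]
Squared diffs: [0.9771, 0.8086]
Distance = sqrt(1.7857) = 1.3363


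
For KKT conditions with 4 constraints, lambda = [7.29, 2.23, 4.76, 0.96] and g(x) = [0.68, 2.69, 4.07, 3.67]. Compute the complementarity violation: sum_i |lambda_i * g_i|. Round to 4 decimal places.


KKT complementary slackness check:
lambda_1 * g_1 = 7.29 * 0.68 = 4.9572
lambda_2 * g_2 = 2.23 * 2.69 = 5.9987
lambda_3 * g_3 = 4.76 * 4.07 = 19.3732
lambda_4 * g_4 = 0.96 * 3.67 = 3.5232
Total violation = 4.9572 + 5.9987 + 19.3732 + 3.5232 = 33.8523


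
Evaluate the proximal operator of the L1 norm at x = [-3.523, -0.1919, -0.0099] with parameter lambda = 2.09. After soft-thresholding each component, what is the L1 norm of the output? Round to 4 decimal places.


Soft-thresholding with lambda = 2.09:
prox(-3.523) = sign(-3.523)*max(|-3.523| - 2.09, 0) = -1.433
prox(-0.1919) = sign(-0.1919)*max(|-0.1919| - 2.09, 0) = 0.0
prox(-0.0099) = sign(-0.0099)*max(|-0.0099| - 2.09, 0) = 0.0
prox(x) = [-1.433, 0.0, 0.0]
||prox(x)||_1 = 1.433 + 0.0 + 0.0 = 1.433


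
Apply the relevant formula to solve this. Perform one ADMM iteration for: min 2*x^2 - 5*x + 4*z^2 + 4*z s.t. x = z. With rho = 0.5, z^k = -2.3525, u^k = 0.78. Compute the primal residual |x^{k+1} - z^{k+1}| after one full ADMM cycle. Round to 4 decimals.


ADMM iteration with rho = 0.5, z^k = -2.3525, u^k = 0.78
Step 1: x-update.
Minimize 2*x^2 - 5*x + (0.5/2)*(x + 2.3525 + 0.78)^2
FOC: (2*2 + 0.5)*x = 5 + 0.5*(-2.3525 - 0.78)
x^{k+1} = 0.7631
Step 2: z-update.
Minimize 4*z^2 + 4*z + (0.5/2)*(0.7631 - z + 0.78)^2
FOC: (2*4 + 0.5)*z = -4 + 0.5*(0.7631 + 0.78)
z^{k+1} = -0.3798
Step 3: u-update.
u^{k+1} = 0.78 + 0.7631 + 0.3798 = 1.9229
Step 4: Primal residual = |0.7631 + 0.3798| = 1.1429


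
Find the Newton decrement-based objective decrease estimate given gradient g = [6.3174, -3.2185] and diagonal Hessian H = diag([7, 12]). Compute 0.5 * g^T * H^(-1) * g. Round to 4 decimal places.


Step 1: H is diagonal, so H^(-1) * g = [0.9025, -0.2682].
Step 2: g^T H^(-1) g = sum_i g_i^2 / H_ii
  = (6.3174)^2/7 + (-3.2185)^2/12
  = 5.7014 + 0.8632 = 6.5646
Step 3: Objective decrease = 0.5 * g^T H^(-1) g = 3.2823


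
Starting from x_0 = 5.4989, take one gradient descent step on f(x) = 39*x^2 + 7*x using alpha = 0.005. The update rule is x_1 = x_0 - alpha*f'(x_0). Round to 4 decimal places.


We compute the gradient at x_0 and apply the update.
f'(x) = 78*x + 7
f'(5.4989) = 78*5.4989 + 7 = 435.9142
x_1 = 5.4989 - 0.005*435.9142 = 3.3193


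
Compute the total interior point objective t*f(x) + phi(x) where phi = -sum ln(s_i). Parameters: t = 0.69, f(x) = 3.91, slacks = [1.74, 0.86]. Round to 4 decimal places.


Step 1: Compute log-barrier.
ln values: [0.5539, -0.1508]
phi = -(0.5539 - 0.1508) = -0.4031
Step 2: Compute augmented objective.
t*f(x) = 0.69*3.91 = 2.6979
Total = 2.6979 - 0.4031 = 2.2948


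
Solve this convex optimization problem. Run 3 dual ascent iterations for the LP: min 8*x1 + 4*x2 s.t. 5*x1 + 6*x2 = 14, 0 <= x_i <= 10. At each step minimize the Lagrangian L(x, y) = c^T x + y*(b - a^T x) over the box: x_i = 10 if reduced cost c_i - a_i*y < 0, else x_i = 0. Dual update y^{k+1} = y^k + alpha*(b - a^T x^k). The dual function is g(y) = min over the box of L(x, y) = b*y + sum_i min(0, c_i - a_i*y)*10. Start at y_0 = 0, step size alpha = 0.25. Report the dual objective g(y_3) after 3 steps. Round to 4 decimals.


Dual ascent for LP: min 8*x1 + 4*x2, 5*x1 + 6*x2 = 14, 0 <= x_i <= 10
Step 1: y^k = 0.0, reduced costs: (8.0, 4.0)
  x^k = (0.0, 0.0), subgradient = b - a^T x = 14.0
  y^{k+1} = 0.0 + 0.25*14.0 = 3.5
Step 2: y^k = 3.5, reduced costs: (-9.5, -17.0)
  x^k = (10.0, 10.0), subgradient = b - a^T x = -96.0
  y^{k+1} = 3.5 + 0.25*-96.0 = -20.5
Step 3: y^k = -20.5, reduced costs: (110.5, 127.0)
  x^k = (0.0, 0.0), subgradient = b - a^T x = 14.0
  y^{k+1} = -20.5 + 0.25*14.0 = -17.0
Dual objective at y_3 = -17.0: reduced costs (93.0, 106.0), box minimizer x = (0.0, 0.0)
g(y_3) = b*y + (c1 - a1*y)*x1 + (c2 - a2*y)*x2 = 14*(-17.0) + 93.0*0.0 + 106.0*0.0 = -238.0 + 0.0 + 0.0 = -238.0


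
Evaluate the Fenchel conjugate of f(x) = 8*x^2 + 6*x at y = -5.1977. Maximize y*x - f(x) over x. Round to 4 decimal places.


f*(y) = sup_x {y*x - a*x^2 - b*x} = sup_x {(y-b)*x - a*x^2}
FOC: (y - b) - 2a*x = 0 => x* = (y - b)/(2a)
x* = (-5.1977 - 6)/(2*8) = -0.6999
f*(-5.1977) = (y-b)^2/(4a) = (-5.1977 - 6)^2/(4*8)
= 125.3885/32 = 3.9184


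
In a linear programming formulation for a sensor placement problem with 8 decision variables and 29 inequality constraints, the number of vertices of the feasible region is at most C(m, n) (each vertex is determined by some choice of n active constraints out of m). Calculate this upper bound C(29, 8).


Each vertex corresponds to some choice of n active constraints out of m, so the number of vertices is at most C(m, n) = m! / (n!(m-n)!).
m = 29, n = 8
Numerator: 29 * 28 * 27 * 26 * 25 * 24 * 23 * 22
Denominator: 8! = 40320
C(29, 8) = 4292145


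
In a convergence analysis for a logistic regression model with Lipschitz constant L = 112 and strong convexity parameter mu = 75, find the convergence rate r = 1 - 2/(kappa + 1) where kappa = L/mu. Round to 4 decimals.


Step 1: Compute the condition number.
kappa = L/mu = 112/75 = 1.4933
Step 2: Compute the convergence rate.
r = 1 - 2/(kappa + 1) = 1 - 2*mu/(L + mu) = (L - mu)/(L + mu) = 37/187 = 0.1979


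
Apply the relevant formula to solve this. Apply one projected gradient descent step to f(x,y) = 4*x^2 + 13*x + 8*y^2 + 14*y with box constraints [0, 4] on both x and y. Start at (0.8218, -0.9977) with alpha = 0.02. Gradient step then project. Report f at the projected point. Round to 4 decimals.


Step 1: Compute gradient at (0.8218, -0.9977).
grad_x = 2*4*0.8218 + 13 = 19.5744
grad_y = 2*8*-0.9977 + 14 = -1.9632
Step 2: Gradient step.
x_raw = 0.8218 - 0.02*19.5744 = 0.4303
y_raw = -0.9977 - 0.02*-1.9632 = -0.9584
Step 3: Project onto [0, 4].
x_proj = clip(0.4303) = 0.4303
y_proj = clip(-0.9584) = 0.0
Step 4: Evaluate f.
f(0.4303, 0.0) = 6.3347


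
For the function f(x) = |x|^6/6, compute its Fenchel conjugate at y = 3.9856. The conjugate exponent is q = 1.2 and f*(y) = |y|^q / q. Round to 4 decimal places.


The conjugate exponent q satisfies 1/p + 1/q = 1.
p = 6, so q = 6/(6 - 1) = 1.2
|y|^q = 3.9856^1.2 = 5.2552
f*(3.9856) = 5.2552 / 1.2 = 4.3794


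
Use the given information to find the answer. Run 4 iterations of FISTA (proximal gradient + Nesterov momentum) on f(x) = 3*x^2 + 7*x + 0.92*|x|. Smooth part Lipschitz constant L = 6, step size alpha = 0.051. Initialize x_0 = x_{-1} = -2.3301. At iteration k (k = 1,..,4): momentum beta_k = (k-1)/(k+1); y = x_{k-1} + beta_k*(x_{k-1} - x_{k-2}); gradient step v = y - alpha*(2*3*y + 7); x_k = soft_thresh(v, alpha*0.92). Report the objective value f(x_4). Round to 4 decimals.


FISTA on f(x) = 3*x^2 + 7*x + 0.92*|x|
L = 6, alpha = 0.051
Iteration 1: beta = 0.0, y = -2.3301 + 0.0*(-2.3301 + 2.3301) = -2.3301
  grad(y) = -6.9806, v = y - alpha*grad = -1.9741
  prox(v) = soft_thresh(-1.9741, 0.0469) = -1.9272
Iteration 2: beta = 0.3333, y = -1.9272 + 0.3333*(-1.9272 + 2.3301) = -1.7929
  grad(y) = -3.7572, v = y - alpha*grad = -1.6012
  prox(v) = soft_thresh(-1.6012, 0.0469) = -1.5543
Iteration 3: beta = 0.5, y = -1.5543 + 0.5*(-1.5543 + 1.9272) = -1.3679
  grad(y) = -1.2074, v = y - alpha*grad = -1.3063
  prox(v) = soft_thresh(-1.3063, 0.0469) = -1.2594
Iteration 4: beta = 0.6, y = -1.2594 + 0.6*(-1.2594 + 1.5543) = -1.0825
  grad(y) = 0.5053, v = y - alpha*grad = -1.1082
  prox(v) = soft_thresh(-1.1082, 0.0469) = -1.0613
f(x_4) = 3*(-1.0613)^2 + 7*(-1.0613) + 0.92*|-1.0613| = -3.0736


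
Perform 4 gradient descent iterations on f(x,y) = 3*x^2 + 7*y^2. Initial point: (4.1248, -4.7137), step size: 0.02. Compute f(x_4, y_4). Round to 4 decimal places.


Gradient descent on f(x,y) = 3*x^2 + 7*y^2.
Starting point: (4.1248, -4.7137), alpha = 0.02
Step 1: grad_x = 2*3*4.1248 = 24.7488, grad_y = 2*7*-4.7137 = -65.9918
  x_1 = 4.1248 - 0.02*24.7488 = 3.6298
  y_1 = -4.7137 - 0.02*-65.9918 = -3.3939
Step 2: grad_x = 2*3*3.6298 = 21.7789, grad_y = 2*7*-3.3939 = -47.5141
  x_2 = 3.6298 - 0.02*21.7789 = 3.1942
  y_2 = -3.3939 - 0.02*-47.5141 = -2.4436
Step 3: grad_x = 2*3*3.1942 = 19.1655, grad_y = 2*7*-2.4436 = -34.2101
  x_3 = 3.1942 - 0.02*19.1655 = 2.8109
  y_3 = -2.4436 - 0.02*-34.2101 = -1.7594
Step 4: grad_x = 2*3*2.8109 = 16.8656, grad_y = 2*7*-1.7594 = -24.6313
  x_4 = 2.8109 - 0.02*16.8656 = 2.4736
  y_4 = -1.7594 - 0.02*-24.6313 = -1.2668
f(2.4736, -1.2668) = 3*2.4736^2 + 7*(-1.2668)^2 = 29.5891


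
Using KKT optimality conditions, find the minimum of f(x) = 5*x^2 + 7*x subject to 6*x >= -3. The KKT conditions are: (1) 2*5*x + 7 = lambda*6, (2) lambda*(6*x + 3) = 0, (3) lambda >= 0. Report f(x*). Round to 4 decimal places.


Step 1: Try lambda = 0 (constraint inactive).
x_unc = -7/(2*5) = -0.7
Check: 6*-0.7 = -4.2 < -3 -- violated!
Step 2: Constraint must be active: 6*x = -3
x* = -3/6 = -0.5
lambda = (2*5*(-0.5) + 7)/6 = 0.3333
Step 3: Compute optimal value.
f(x*) = 5*(-0.5)^2 + 7*(-0.5) = -2.25


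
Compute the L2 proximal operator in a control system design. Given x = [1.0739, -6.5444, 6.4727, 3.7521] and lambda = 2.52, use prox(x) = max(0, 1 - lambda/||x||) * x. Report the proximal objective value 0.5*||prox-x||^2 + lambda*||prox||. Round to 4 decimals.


Step 1: Compute ||x||.
||x|| = 9.9978
Step 2: Compute scaling factor.
scale = max(0, 1 - 2.52/9.9978) = 0.7479
Step 3: prox(x) = [0.8032, -4.8949, 4.8412, 2.8064]
||prox(x)|| = 7.4778
Step 4: Proximal objective.
0.5*||prox-x||^2 = 3.1752
lambda*||prox|| = 18.8441
Total = 22.0193


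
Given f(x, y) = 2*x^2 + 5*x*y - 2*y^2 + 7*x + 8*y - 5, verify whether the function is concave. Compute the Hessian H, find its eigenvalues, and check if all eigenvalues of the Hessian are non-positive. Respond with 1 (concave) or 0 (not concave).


The Hessian of f(x,y) = 2*x^2 + 5*x*y - 2*y^2 + 7*x + 8*y - 5 is:
H = [[4, 5], [5, -4]]
Trace = 4 - 4 = 0
Determinant = 4*-4 - (5)^2 = -41
Discriminant = (0)^2 - 4*-41 = 164.0
Eigenvalues: lambda_1 = -6.4031, lambda_2 = 6.4031
The function is not concave.

0


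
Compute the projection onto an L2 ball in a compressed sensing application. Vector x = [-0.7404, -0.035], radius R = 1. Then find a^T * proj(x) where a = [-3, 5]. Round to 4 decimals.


Step 1: Compute ||x|| (intermediates to 6 decimals).
||x|| = sqrt((-0.7404)^2 + (-0.035)^2) = 0.741227
Step 2: Project.
Since ||x|| <= R, proj = x (no scaling needed).
proj(x) = [-0.7404, -0.035]
Step 3: Dot product.
a^T * proj(x) = -3*(-0.7404) + 5*(-0.035) = 2.0462


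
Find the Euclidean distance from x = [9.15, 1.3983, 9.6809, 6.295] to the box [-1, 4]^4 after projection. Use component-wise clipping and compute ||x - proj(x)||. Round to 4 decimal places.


Project each component onto [-1, 4].
clip(9.15) = 4.0, clip(1.3983) = 1.3983, clip(9.6809) = 4.0, clip(6.295) = 4.0
Projection = [4.0, 1.3983, 4.0, 4.0]
Squared diffs: [26.5225, 0.0, 32.2726, 5.267]
Distance = sqrt(64.0621) = 8.0039


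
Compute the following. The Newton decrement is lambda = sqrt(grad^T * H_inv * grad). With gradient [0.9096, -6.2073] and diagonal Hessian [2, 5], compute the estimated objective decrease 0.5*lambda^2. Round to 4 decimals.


Step 1: H is diagonal, so H^(-1) * g = [0.4548, -1.2415].
Step 2: g^T H^(-1) g = sum_i g_i^2 / H_ii
  = (0.9096)^2/2 + (-6.2073)^2/5
  = 0.4137 + 7.7061 = 8.1198
Step 3: Objective decrease = 0.5 * g^T H^(-1) g = 4.0599


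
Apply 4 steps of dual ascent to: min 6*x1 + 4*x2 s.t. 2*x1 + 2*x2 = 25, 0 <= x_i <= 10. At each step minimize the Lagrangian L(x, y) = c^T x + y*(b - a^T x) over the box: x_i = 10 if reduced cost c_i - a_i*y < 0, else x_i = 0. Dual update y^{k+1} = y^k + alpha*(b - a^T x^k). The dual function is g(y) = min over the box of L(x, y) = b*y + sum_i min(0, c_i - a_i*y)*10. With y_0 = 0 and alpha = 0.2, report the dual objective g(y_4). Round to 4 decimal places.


Dual ascent for LP: min 6*x1 + 4*x2, 2*x1 + 2*x2 = 25, 0 <= x_i <= 10
Step 1: y^k = 0.0, reduced costs: (6.0, 4.0)
  x^k = (0.0, 0.0), subgradient = b - a^T x = 25.0
  y^{k+1} = 0.0 + 0.2*25.0 = 5.0
Step 2: y^k = 5.0, reduced costs: (-4.0, -6.0)
  x^k = (10.0, 10.0), subgradient = b - a^T x = -15.0
  y^{k+1} = 5.0 + 0.2*-15.0 = 2.0
Step 3: y^k = 2.0, reduced costs: (2.0, 0.0)
  x^k = (0.0, 0.0), subgradient = b - a^T x = 25.0
  y^{k+1} = 2.0 + 0.2*25.0 = 7.0
Step 4: y^k = 7.0, reduced costs: (-8.0, -10.0)
  x^k = (10.0, 10.0), subgradient = b - a^T x = -15.0
  y^{k+1} = 7.0 + 0.2*-15.0 = 4.0
Dual objective at y_4 = 4.0: reduced costs (-2.0, -4.0), box minimizer x = (10.0, 10.0)
g(y_4) = b*y + (c1 - a1*y)*x1 + (c2 - a2*y)*x2 = 25*4.0 + (-2.0)*10.0 + (-4.0)*10.0 = 100.0 - 20.0 - 40.0 = 40.0


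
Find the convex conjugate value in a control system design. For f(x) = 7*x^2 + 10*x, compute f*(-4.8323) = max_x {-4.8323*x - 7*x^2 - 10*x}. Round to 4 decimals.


f*(y) = sup_x {y*x - a*x^2 - b*x} = sup_x {(y-b)*x - a*x^2}
FOC: (y - b) - 2a*x = 0 => x* = (y - b)/(2a)
x* = (-4.8323 - 10)/(2*7) = -1.0595
f*(-4.8323) = (y-b)^2/(4a) = (-4.8323 - 10)^2/(4*7)
= 219.9971/28 = 7.857


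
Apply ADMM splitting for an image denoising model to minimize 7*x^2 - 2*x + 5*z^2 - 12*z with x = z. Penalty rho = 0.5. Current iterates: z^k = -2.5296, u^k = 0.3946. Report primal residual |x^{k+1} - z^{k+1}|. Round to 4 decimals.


ADMM iteration with rho = 0.5, z^k = -2.5296, u^k = 0.3946
Step 1: x-update.
Minimize 7*x^2 - 2*x + (0.5/2)*(x + 2.5296 + 0.3946)^2
FOC: (2*7 + 0.5)*x = 2 + 0.5*(-2.5296 - 0.3946)
x^{k+1} = 0.0371
Step 2: z-update.
Minimize 5*z^2 - 12*z + (0.5/2)*(0.0371 - z + 0.3946)^2
FOC: (2*5 + 0.5)*z = 12 + 0.5*(0.0371 + 0.3946)
z^{k+1} = 1.1634
Step 3: u-update.
u^{k+1} = 0.3946 + 0.0371 - 1.1634 = -0.7317
Step 4: Primal residual = |0.0371 - 1.1634| = 1.1263


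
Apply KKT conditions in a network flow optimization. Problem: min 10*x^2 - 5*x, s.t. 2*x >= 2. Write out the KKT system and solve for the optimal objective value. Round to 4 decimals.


Step 1: Try lambda = 0 (constraint inactive).
x_unc = 5/(2*10) = 0.25
Check: 2*0.25 = 0.5 < 2 -- violated!
Step 2: Constraint must be active: 2*x = 2
x* = 2/2 = 1.0
lambda = (2*10*1.0 - 5)/2 = 7.5
Step 3: Compute optimal value.
f(x*) = 10*1.0^2 - 5*1.0 = 5.0


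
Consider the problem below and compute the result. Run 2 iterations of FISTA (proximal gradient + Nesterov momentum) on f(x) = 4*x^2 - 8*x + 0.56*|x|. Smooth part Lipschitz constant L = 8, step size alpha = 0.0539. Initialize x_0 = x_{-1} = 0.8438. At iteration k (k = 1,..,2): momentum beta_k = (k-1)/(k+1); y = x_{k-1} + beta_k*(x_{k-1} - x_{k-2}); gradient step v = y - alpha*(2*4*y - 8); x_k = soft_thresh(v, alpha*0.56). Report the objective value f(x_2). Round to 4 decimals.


FISTA on f(x) = 4*x^2 - 8*x + 0.56*|x|
L = 8, alpha = 0.0539
Iteration 1: beta = 0.0, y = 0.8438 + 0.0*(0.8438 - 0.8438) = 0.8438
  grad(y) = -1.2496, v = y - alpha*grad = 0.9112
  prox(v) = soft_thresh(0.9112, 0.0302) = 0.881
Iteration 2: beta = 0.3333, y = 0.881 + 0.3333*(0.881 - 0.8438) = 0.8934
  grad(y) = -0.8531, v = y - alpha*grad = 0.9393
  prox(v) = soft_thresh(0.9393, 0.0302) = 0.9092
f(x_2) = 4*0.9092^2 - 8*0.9092 + 0.56*|0.9092| = -3.4579


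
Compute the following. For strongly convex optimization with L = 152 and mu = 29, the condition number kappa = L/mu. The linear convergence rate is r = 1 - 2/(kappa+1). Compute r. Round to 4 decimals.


Step 1: Compute the condition number.
kappa = L/mu = 152/29 = 5.2414
Step 2: Compute the convergence rate.
r = 1 - 2/(kappa + 1) = 1 - 2*mu/(L + mu) = (L - mu)/(L + mu) = 123/181 = 0.6796


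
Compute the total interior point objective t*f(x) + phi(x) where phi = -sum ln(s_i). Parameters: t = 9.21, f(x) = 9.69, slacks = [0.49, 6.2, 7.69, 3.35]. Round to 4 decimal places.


Step 1: Compute log-barrier.
ln values: [-0.7133, 1.8245, 2.0399, 1.209]
phi = -(-0.7133 + 1.8245 + 2.0399 + 1.209) = -4.3601
Step 2: Compute augmented objective.
t*f(x) = 9.21*9.69 = 89.2449
Total = 89.2449 - 4.3601 = 84.8848


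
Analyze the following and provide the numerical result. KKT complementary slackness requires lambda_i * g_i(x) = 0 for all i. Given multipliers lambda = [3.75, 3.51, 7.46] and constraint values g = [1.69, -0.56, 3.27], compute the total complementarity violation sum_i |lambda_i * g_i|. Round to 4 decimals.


KKT complementary slackness check:
lambda_1 * g_1 = 3.75 * 1.69 = 6.3375
lambda_2 * g_2 = 3.51 * -0.56 = -1.9656
lambda_3 * g_3 = 7.46 * 3.27 = 24.3942
Total violation = 6.3375 + 1.9656 + 24.3942 = 32.6973


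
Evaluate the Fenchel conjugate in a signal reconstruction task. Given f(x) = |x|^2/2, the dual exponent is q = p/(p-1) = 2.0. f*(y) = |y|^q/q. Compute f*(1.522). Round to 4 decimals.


The conjugate exponent q satisfies 1/p + 1/q = 1.
p = 2, so q = 2/(2 - 1) = 2.0
|y|^q = 1.522^2.0 = 2.3165
f*(1.522) = 2.3165 / 2.0 = 1.1582
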